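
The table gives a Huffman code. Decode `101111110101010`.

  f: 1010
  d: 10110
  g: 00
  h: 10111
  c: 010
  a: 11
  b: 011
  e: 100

haff

Read left to right; each codeword is recognised as soon as it completes (prefix code):
  10111→h | 11→a | 1010→f | 1010→f
Decoded message: haff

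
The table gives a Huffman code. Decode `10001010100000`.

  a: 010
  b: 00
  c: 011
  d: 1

Read left to right; each codeword is recognised as soon as it completes (prefix code):
  1→d | 00→b | 010→a | 1→d | 010→a | 00→b | 00→b
Decoded message: dbadabb

dbadabb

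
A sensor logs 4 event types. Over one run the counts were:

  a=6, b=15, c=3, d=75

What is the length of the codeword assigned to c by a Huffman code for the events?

3

Huffman merges, smallest pair first:
merge c(3) and a(6): 9
merge 9 and b(15): 24
merge 24 and d(75): 99
c sits 3 levels below the root, so its codeword is 3 bits.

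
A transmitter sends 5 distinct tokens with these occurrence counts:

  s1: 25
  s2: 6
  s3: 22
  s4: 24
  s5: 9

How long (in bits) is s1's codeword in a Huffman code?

Huffman merges, smallest pair first:
combine s2(6), s5(9) → 15
combine 15, s3(22) → 37
combine s4(24), s1(25) → 49
combine 37, 49 → 86
s1 sits 2 levels below the root, so its codeword is 2 bits.

2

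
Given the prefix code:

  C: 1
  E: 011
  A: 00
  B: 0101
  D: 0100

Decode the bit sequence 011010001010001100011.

EDBAEAE

Read left to right; each codeword is recognised as soon as it completes (prefix code):
  011→E | 0100→D | 0101→B | 00→A | 011→E | 00→A | 011→E
Decoded message: EDBAEAE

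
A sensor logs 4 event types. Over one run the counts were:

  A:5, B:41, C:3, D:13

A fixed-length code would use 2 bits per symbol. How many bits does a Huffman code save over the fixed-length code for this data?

33

Fixed-length: 2 bits × 62 symbols = 124 bits.
Huffman merges:
merge C(3) and A(5): 8
merge 8 and D(13): 21
merge 21 and B(41): 62
Huffman total = 8 + 21 + 62 = 91 bits.
Saving = 124 − 91 = 33 bits.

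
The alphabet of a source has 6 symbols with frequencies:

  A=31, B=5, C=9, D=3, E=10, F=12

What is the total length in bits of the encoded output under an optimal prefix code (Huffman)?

Merge the two smallest weights repeatedly:
merge D(3) and B(5): 8
merge 8 and C(9): 17
merge E(10) and F(12): 22
merge 17 and 22: 39
merge A(31) and 39: 70
Each symbol's bit-cost is frequency × depth; summing gives 156 bits (equivalently 8 + 17 + 22 + 39 + 70).

156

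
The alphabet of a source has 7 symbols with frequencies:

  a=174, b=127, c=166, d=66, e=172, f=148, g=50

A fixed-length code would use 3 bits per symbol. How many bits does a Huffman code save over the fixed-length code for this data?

230

Fixed-length: 3 bits × 903 symbols = 2709 bits.
Huffman merges:
merge g(50) and d(66): 116
merge 116 and b(127): 243
merge f(148) and c(166): 314
merge e(172) and a(174): 346
merge 243 and 314: 557
merge 346 and 557: 903
Huffman total = 116 + 243 + 314 + 346 + 557 + 903 = 2479 bits.
Saving = 2709 − 2479 = 230 bits.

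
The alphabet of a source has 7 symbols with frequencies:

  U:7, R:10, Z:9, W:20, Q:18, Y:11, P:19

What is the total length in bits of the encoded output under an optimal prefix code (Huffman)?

259

Merge the two smallest weights repeatedly:
merge U(7) and Z(9): 16
merge R(10) and Y(11): 21
merge 16 and Q(18): 34
merge P(19) and W(20): 39
merge 21 and 34: 55
merge 39 and 55: 94
The encoded length is the sum of every internal node's weight: 16 + 21 + 34 + 39 + 55 + 94 = 259 bits.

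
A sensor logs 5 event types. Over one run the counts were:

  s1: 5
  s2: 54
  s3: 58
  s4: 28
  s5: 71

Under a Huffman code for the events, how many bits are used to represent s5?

Build the tree from the bottom:
s1(5) + s4(28) → 33
33 + s2(54) → 87
s3(58) + s5(71) → 129
87 + 129 → 216
s5 sits 2 levels below the root, so its codeword is 2 bits.

2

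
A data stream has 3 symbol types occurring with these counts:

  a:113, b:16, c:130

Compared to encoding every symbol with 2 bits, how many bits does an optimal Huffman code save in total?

130

Fixed-length: 2 bits × 259 symbols = 518 bits.
Huffman merges:
merge b(16) and a(113): 129
merge 129 and c(130): 259
Huffman total = 129 + 259 = 388 bits.
Saving = 518 − 388 = 130 bits.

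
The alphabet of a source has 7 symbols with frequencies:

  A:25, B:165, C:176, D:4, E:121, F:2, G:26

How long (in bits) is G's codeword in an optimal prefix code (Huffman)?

Build the tree from the bottom:
combine F(2), D(4) → 6
combine 6, A(25) → 31
combine G(26), 31 → 57
combine 57, E(121) → 178
combine B(165), C(176) → 341
combine 178, 341 → 519
G sits 3 levels below the root, so its codeword is 3 bits.

3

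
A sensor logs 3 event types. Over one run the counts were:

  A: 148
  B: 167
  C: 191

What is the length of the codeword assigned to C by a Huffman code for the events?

1

Repeatedly merge the two smallest:
merge A(148) and B(167): 315
merge C(191) and 315: 506
C is merged only at the final step, so code length = 1.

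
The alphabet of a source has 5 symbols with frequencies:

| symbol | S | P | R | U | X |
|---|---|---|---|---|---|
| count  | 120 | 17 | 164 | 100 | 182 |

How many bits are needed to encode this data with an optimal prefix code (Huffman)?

1283

Greedily combine the two least-frequent nodes:
merge P(17) and U(100): 117
merge 117 and S(120): 237
merge R(164) and X(182): 346
merge 237 and 346: 583
Each symbol's bit-cost is frequency × depth; summing gives 1283 bits (equivalently 117 + 237 + 346 + 583).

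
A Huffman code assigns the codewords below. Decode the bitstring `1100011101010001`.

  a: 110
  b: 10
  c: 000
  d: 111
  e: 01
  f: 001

afabbf

Read left to right; each codeword is recognised as soon as it completes (prefix code):
  110→a | 001→f | 110→a | 10→b | 10→b | 001→f
Decoded message: afabbf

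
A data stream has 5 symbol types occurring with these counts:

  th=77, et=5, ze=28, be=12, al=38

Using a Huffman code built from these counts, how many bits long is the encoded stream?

Greedily combine the two least-frequent nodes:
merge et(5) and be(12): 17
merge 17 and ze(28): 45
merge al(38) and 45: 83
merge th(77) and 83: 160
Total encoded bits = sum of merged weights = 17 + 45 + 83 + 160 = 305.

305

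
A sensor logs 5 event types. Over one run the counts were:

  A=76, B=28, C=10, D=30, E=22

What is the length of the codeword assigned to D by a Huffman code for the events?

3

Repeatedly merge the two smallest:
combine C(10), E(22) → 32
combine B(28), D(30) → 58
combine 32, 58 → 90
combine A(76), 90 → 166
D sits 3 levels below the root, so its codeword is 3 bits.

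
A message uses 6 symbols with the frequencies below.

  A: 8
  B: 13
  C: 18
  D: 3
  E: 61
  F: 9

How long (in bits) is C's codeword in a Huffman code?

Huffman merges, smallest pair first:
combine D(3), A(8) → 11
combine F(9), 11 → 20
combine B(13), C(18) → 31
combine 20, 31 → 51
combine 51, E(61) → 112
C's leaf is at depth 3, giving a 3-bit codeword.

3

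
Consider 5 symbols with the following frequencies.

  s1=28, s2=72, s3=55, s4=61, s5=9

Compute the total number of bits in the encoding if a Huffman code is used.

Build the Huffman tree bottom-up:
merge s5(9) and s1(28): 37
merge 37 and s3(55): 92
merge s4(61) and s2(72): 133
merge 92 and 133: 225
Each symbol's bit-cost is frequency × depth; summing gives 487 bits (equivalently 37 + 92 + 133 + 225).

487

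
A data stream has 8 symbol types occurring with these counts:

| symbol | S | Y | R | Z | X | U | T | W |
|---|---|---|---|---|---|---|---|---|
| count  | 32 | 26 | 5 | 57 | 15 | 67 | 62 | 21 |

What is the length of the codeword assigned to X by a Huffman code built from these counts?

5

Huffman merges, smallest pair first:
merge R(5) and X(15): 20
merge 20 and W(21): 41
merge Y(26) and S(32): 58
merge 41 and Z(57): 98
merge 58 and T(62): 120
merge U(67) and 98: 165
merge 120 and 165: 285
The subtree containing X is merged 5 times, so code length = 5.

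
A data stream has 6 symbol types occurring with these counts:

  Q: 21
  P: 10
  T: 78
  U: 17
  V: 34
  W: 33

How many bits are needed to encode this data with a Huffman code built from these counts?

Merge the two smallest weights repeatedly:
combine P(10), U(17) → 27
combine Q(21), 27 → 48
combine W(33), V(34) → 67
combine 48, 67 → 115
combine T(78), 115 → 193
Total encoded bits = sum of merged weights = 27 + 48 + 67 + 115 + 193 = 450.

450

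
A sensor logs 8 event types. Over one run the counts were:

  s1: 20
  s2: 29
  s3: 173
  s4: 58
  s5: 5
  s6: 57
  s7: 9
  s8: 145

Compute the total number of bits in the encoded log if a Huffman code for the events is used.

Greedily combine the two least-frequent nodes:
combine s5(5), s7(9) → 14
combine 14, s1(20) → 34
combine s2(29), 34 → 63
combine s6(57), s4(58) → 115
combine 63, 115 → 178
combine s8(145), s3(173) → 318
combine 178, 318 → 496
The encoded length is the sum of every internal node's weight: 14 + 34 + 63 + 115 + 178 + 318 + 496 = 1218 bits.

1218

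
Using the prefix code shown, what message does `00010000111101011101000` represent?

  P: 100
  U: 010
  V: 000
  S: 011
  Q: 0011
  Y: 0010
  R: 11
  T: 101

Read left to right; each codeword is recognised as soon as it completes (prefix code):
  000→V | 100→P | 0011→Q | 11→R | 010→U | 11→R | 101→T | 000→V
Decoded message: VPQRURTV

VPQRURTV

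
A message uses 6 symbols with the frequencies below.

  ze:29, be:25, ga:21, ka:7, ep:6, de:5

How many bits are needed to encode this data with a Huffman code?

Build the Huffman tree bottom-up:
de(5) + ep(6) → 11
ka(7) + 11 → 18
18 + ga(21) → 39
be(25) + ze(29) → 54
39 + 54 → 93
Each symbol's bit-cost is frequency × depth; summing gives 215 bits (equivalently 11 + 18 + 39 + 54 + 93).

215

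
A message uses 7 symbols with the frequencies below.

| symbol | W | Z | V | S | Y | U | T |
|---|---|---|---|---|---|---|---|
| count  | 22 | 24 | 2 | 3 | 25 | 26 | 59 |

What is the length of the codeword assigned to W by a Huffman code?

4

Build the tree from the bottom:
V(2) + S(3) → 5
5 + W(22) → 27
Z(24) + Y(25) → 49
U(26) + 27 → 53
49 + 53 → 102
T(59) + 102 → 161
W sits 4 levels below the root, so its codeword is 4 bits.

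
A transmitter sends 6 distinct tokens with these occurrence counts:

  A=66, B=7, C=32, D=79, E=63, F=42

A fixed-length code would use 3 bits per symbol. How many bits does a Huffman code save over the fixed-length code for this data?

Fixed-length: 3 bits × 289 symbols = 867 bits.
Huffman merges:
combine B(7), C(32) → 39
combine 39, F(42) → 81
combine E(63), A(66) → 129
combine D(79), 81 → 160
combine 129, 160 → 289
Huffman total = 39 + 81 + 129 + 160 + 289 = 698 bits.
Saving = 867 − 698 = 169 bits.

169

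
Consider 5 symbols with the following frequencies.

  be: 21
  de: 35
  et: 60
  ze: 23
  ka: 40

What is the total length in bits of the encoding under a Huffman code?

402

Merge the two smallest weights repeatedly:
merge be(21) and ze(23): 44
merge de(35) and ka(40): 75
merge 44 and et(60): 104
merge 75 and 104: 179
Total encoded bits = sum of merged weights = 44 + 75 + 104 + 179 = 402.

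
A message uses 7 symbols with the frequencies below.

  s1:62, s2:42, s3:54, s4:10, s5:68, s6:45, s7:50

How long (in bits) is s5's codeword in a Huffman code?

Huffman merges, smallest pair first:
merge s4(10) and s2(42): 52
merge s6(45) and s7(50): 95
merge 52 and s3(54): 106
merge s1(62) and s5(68): 130
merge 95 and 106: 201
merge 130 and 201: 331
s5's leaf is at depth 2, giving a 2-bit codeword.

2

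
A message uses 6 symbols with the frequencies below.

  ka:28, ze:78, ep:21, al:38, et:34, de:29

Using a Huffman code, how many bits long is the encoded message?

Build the Huffman tree bottom-up:
merge ep(21) and ka(28): 49
merge de(29) and et(34): 63
merge al(38) and 49: 87
merge 63 and ze(78): 141
merge 87 and 141: 228
The encoded length is the sum of every internal node's weight: 49 + 63 + 87 + 141 + 228 = 568 bits.

568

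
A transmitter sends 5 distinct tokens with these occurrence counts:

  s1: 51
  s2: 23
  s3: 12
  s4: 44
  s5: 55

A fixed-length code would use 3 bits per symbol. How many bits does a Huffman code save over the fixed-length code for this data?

150

Fixed-length: 3 bits × 185 symbols = 555 bits.
Huffman merges:
combine s3(12), s2(23) → 35
combine 35, s4(44) → 79
combine s1(51), s5(55) → 106
combine 79, 106 → 185
Huffman total = 35 + 79 + 106 + 185 = 405 bits.
Saving = 555 − 405 = 150 bits.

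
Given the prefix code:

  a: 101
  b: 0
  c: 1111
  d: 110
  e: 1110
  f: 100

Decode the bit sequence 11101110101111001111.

Read left to right; each codeword is recognised as soon as it completes (prefix code):
  1110→e | 1110→e | 101→a | 1110→e | 0→b | 1111→c
Decoded message: eeaebc

eeaebc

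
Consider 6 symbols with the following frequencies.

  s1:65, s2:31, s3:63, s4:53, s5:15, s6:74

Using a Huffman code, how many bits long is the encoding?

747

Build the Huffman tree bottom-up:
combine s5(15), s2(31) → 46
combine 46, s4(53) → 99
combine s3(63), s1(65) → 128
combine s6(74), 99 → 173
combine 128, 173 → 301
Total encoded bits = sum of merged weights = 46 + 99 + 128 + 173 + 301 = 747.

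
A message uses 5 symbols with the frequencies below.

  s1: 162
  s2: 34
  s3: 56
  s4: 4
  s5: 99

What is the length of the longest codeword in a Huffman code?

4

Merge the two lowest-weight nodes at each step:
merge s4(4) and s2(34): 38
merge 38 and s3(56): 94
merge 94 and s5(99): 193
merge s1(162) and 193: 355
The rarest symbols sit at the bottom; the longest codeword is 4 bits.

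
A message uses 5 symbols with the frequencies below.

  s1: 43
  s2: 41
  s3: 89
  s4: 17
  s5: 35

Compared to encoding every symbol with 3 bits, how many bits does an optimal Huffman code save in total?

178

Fixed-length: 3 bits × 225 symbols = 675 bits.
Huffman merges:
s4(17) + s5(35) → 52
s2(41) + s1(43) → 84
52 + 84 → 136
s3(89) + 136 → 225
Huffman total = 52 + 84 + 136 + 225 = 497 bits.
Saving = 675 − 497 = 178 bits.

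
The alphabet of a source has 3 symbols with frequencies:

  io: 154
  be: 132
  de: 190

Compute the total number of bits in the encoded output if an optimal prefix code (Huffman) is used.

Build the Huffman tree bottom-up:
merge be(132) and io(154): 286
merge de(190) and 286: 476
Each symbol's bit-cost is frequency × depth; summing gives 762 bits (equivalently 286 + 476).

762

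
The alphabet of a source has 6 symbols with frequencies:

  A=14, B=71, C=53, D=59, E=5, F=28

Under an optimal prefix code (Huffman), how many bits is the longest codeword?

Merge the two lowest-weight nodes at each step:
combine E(5), A(14) → 19
combine 19, F(28) → 47
combine 47, C(53) → 100
combine D(59), B(71) → 130
combine 100, 130 → 230
The first pair merged (E, A) ends up deepest, at depth 4.

4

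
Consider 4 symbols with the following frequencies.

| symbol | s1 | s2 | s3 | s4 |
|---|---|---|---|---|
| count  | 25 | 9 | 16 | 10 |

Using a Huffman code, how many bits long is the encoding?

114

Build the Huffman tree bottom-up:
combine s2(9), s4(10) → 19
combine s3(16), 19 → 35
combine s1(25), 35 → 60
Total encoded bits = sum of merged weights = 19 + 35 + 60 = 114.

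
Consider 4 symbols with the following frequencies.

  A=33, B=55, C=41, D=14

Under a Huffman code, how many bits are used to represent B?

Repeatedly merge the two smallest:
merge D(14) and A(33): 47
merge C(41) and 47: 88
merge B(55) and 88: 143
B is merged only at the final step, so code length = 1.

1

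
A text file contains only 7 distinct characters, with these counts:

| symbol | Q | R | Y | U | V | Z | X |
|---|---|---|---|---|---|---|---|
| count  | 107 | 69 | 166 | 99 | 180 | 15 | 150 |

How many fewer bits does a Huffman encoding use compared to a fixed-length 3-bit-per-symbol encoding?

262

Fixed-length: 3 bits × 786 symbols = 2358 bits.
Huffman merges:
Z(15) + R(69) → 84
84 + U(99) → 183
Q(107) + X(150) → 257
Y(166) + V(180) → 346
183 + 257 → 440
346 + 440 → 786
Huffman total = 84 + 183 + 257 + 346 + 440 + 786 = 2096 bits.
Saving = 2358 − 2096 = 262 bits.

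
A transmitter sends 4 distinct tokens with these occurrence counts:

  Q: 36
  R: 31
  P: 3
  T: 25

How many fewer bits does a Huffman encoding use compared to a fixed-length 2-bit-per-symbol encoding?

8

Fixed-length: 2 bits × 95 symbols = 190 bits.
Huffman merges:
P(3) + T(25) → 28
28 + R(31) → 59
Q(36) + 59 → 95
Huffman total = 28 + 59 + 95 = 182 bits.
Saving = 190 − 182 = 8 bits.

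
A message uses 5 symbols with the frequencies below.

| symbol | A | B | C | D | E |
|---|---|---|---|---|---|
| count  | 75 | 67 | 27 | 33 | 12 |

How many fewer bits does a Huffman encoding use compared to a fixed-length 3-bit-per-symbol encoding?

178

Fixed-length: 3 bits × 214 symbols = 642 bits.
Huffman merges:
E(12) + C(27) → 39
D(33) + 39 → 72
B(67) + 72 → 139
A(75) + 139 → 214
Huffman total = 39 + 72 + 139 + 214 = 464 bits.
Saving = 642 − 464 = 178 bits.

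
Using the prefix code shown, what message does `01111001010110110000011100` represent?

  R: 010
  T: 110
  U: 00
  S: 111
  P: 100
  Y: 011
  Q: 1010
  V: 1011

YTRVYUUYP

Read left to right; each codeword is recognised as soon as it completes (prefix code):
  011→Y | 110→T | 010→R | 1011→V | 011→Y | 00→U | 00→U | 011→Y | 100→P
Decoded message: YTRVYUUYP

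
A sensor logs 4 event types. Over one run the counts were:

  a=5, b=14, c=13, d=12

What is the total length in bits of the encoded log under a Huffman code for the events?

Greedily combine the two least-frequent nodes:
a(5) + d(12) → 17
c(13) + b(14) → 27
17 + 27 → 44
Total encoded bits = sum of merged weights = 17 + 27 + 44 = 88.

88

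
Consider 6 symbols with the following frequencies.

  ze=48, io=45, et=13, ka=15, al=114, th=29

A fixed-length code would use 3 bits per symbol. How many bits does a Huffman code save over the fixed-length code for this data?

Fixed-length: 3 bits × 264 symbols = 792 bits.
Huffman merges:
combine et(13), ka(15) → 28
combine 28, th(29) → 57
combine io(45), ze(48) → 93
combine 57, 93 → 150
combine al(114), 150 → 264
Huffman total = 28 + 57 + 93 + 150 + 264 = 592 bits.
Saving = 792 − 592 = 200 bits.

200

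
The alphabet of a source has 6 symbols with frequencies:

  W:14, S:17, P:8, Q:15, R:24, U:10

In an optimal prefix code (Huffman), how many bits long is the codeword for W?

Build the tree from the bottom:
combine P(8), U(10) → 18
combine W(14), Q(15) → 29
combine S(17), 18 → 35
combine R(24), 29 → 53
combine 35, 53 → 88
The subtree containing W is merged 3 times, so code length = 3.

3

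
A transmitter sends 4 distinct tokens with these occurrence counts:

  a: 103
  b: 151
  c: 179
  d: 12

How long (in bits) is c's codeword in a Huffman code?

Repeatedly merge the two smallest:
combine d(12), a(103) → 115
combine 115, b(151) → 266
combine c(179), 266 → 445
c sits one level below the root: a 1-bit codeword.

1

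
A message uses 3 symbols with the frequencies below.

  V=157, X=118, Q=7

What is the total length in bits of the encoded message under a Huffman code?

407

Merge the two smallest weights repeatedly:
combine Q(7), X(118) → 125
combine 125, V(157) → 282
Each symbol's bit-cost is frequency × depth; summing gives 407 bits (equivalently 125 + 282).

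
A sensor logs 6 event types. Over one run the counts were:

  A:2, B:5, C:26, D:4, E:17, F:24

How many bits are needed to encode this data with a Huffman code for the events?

173

Merge the two smallest weights repeatedly:
combine A(2), D(4) → 6
combine B(5), 6 → 11
combine 11, E(17) → 28
combine F(24), C(26) → 50
combine 28, 50 → 78
Each symbol's bit-cost is frequency × depth; summing gives 173 bits (equivalently 6 + 11 + 28 + 50 + 78).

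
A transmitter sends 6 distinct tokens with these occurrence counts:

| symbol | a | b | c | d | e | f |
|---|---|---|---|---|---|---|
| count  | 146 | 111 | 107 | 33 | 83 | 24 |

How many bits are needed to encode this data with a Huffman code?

Build the Huffman tree bottom-up:
merge f(24) and d(33): 57
merge 57 and e(83): 140
merge c(107) and b(111): 218
merge 140 and a(146): 286
merge 218 and 286: 504
The encoded length is the sum of every internal node's weight: 57 + 140 + 218 + 286 + 504 = 1205 bits.

1205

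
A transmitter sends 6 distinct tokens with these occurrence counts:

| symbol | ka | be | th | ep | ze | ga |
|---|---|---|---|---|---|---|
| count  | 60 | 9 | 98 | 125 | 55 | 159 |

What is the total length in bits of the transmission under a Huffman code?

Build the Huffman tree bottom-up:
be(9) + ze(55) → 64
ka(60) + 64 → 124
th(98) + 124 → 222
ep(125) + ga(159) → 284
222 + 284 → 506
The encoded length is the sum of every internal node's weight: 64 + 124 + 222 + 284 + 506 = 1200 bits.

1200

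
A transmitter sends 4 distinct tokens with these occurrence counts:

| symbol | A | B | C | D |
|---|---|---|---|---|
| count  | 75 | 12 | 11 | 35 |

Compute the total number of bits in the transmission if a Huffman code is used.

Build the Huffman tree bottom-up:
combine C(11), B(12) → 23
combine 23, D(35) → 58
combine 58, A(75) → 133
Total encoded bits = sum of merged weights = 23 + 58 + 133 = 214.

214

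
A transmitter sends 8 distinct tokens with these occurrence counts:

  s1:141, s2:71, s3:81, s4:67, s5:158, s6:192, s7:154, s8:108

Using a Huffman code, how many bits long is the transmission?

2862

Merge the two smallest weights repeatedly:
s4(67) + s2(71) → 138
s3(81) + s8(108) → 189
138 + s1(141) → 279
s7(154) + s5(158) → 312
189 + s6(192) → 381
279 + 312 → 591
381 + 591 → 972
The encoded length is the sum of every internal node's weight: 138 + 189 + 279 + 312 + 381 + 591 + 972 = 2862 bits.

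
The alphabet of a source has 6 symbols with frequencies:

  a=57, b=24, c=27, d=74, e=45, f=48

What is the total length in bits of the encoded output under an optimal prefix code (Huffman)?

694

Merge the two smallest weights repeatedly:
merge b(24) and c(27): 51
merge e(45) and f(48): 93
merge 51 and a(57): 108
merge d(74) and 93: 167
merge 108 and 167: 275
Each symbol's bit-cost is frequency × depth; summing gives 694 bits (equivalently 51 + 93 + 108 + 167 + 275).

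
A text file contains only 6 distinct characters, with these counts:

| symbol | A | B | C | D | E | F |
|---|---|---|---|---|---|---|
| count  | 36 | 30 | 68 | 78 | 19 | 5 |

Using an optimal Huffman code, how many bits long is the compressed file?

550

Build the Huffman tree bottom-up:
combine F(5), E(19) → 24
combine 24, B(30) → 54
combine A(36), 54 → 90
combine C(68), D(78) → 146
combine 90, 146 → 236
Each symbol's bit-cost is frequency × depth; summing gives 550 bits (equivalently 24 + 54 + 90 + 146 + 236).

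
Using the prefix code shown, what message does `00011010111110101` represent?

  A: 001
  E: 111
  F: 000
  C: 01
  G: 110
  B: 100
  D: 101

Read left to right; each codeword is recognised as soon as it completes (prefix code):
  000→F | 110→G | 101→D | 111→E | 101→D | 01→C
Decoded message: FGDEDC

FGDEDC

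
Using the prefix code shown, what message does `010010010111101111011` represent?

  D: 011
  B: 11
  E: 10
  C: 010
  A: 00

CCCBBDBD

Read left to right; each codeword is recognised as soon as it completes (prefix code):
  010→C | 010→C | 010→C | 11→B | 11→B | 011→D | 11→B | 011→D
Decoded message: CCCBBDBD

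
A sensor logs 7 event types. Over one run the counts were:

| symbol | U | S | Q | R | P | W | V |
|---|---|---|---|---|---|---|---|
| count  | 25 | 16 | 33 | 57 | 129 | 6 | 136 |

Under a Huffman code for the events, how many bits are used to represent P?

Huffman merges, smallest pair first:
W(6) + S(16) → 22
22 + U(25) → 47
Q(33) + 47 → 80
R(57) + 80 → 137
P(129) + V(136) → 265
137 + 265 → 402
P sits 2 levels below the root, so its codeword is 2 bits.

2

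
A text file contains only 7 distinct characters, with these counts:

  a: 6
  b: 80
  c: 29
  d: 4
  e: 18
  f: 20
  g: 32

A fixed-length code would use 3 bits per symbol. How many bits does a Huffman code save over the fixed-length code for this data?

122

Fixed-length: 3 bits × 189 symbols = 567 bits.
Huffman merges:
merge d(4) and a(6): 10
merge 10 and e(18): 28
merge f(20) and 28: 48
merge c(29) and g(32): 61
merge 48 and 61: 109
merge b(80) and 109: 189
Huffman total = 10 + 28 + 48 + 61 + 109 + 189 = 445 bits.
Saving = 567 − 445 = 122 bits.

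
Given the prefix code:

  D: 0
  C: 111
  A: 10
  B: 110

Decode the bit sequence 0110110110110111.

Read left to right; each codeword is recognised as soon as it completes (prefix code):
  0→D | 110→B | 110→B | 110→B | 110→B | 111→C
Decoded message: DBBBBC

DBBBBC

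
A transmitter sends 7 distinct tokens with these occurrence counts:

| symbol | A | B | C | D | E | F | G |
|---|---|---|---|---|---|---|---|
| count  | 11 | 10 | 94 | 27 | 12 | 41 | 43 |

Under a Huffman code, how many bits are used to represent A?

5

Huffman merges, smallest pair first:
merge B(10) and A(11): 21
merge E(12) and 21: 33
merge D(27) and 33: 60
merge F(41) and G(43): 84
merge 60 and 84: 144
merge C(94) and 144: 238
A's leaf is at depth 5, giving a 5-bit codeword.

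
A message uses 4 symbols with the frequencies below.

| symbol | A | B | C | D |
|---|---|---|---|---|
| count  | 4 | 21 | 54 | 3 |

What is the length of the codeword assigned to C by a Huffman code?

Build the tree from the bottom:
D(3) + A(4) → 7
7 + B(21) → 28
28 + C(54) → 82
C is merged only at the final step, so code length = 1.

1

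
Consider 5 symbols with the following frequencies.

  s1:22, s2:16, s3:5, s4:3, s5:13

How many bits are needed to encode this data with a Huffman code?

125

Greedily combine the two least-frequent nodes:
combine s4(3), s3(5) → 8
combine 8, s5(13) → 21
combine s2(16), 21 → 37
combine s1(22), 37 → 59
The encoded length is the sum of every internal node's weight: 8 + 21 + 37 + 59 = 125 bits.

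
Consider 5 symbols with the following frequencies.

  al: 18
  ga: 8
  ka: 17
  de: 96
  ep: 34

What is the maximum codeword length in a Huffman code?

Merge the two lowest-weight nodes at each step:
ga(8) + ka(17) → 25
al(18) + 25 → 43
ep(34) + 43 → 77
77 + de(96) → 173
Maximum depth reached is 4.

4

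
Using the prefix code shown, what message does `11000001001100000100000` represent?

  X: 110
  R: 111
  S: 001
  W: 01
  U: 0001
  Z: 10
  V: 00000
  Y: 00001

XYSZYV

Read left to right; each codeword is recognised as soon as it completes (prefix code):
  110→X | 00001→Y | 001→S | 10→Z | 00001→Y | 00000→V
Decoded message: XYSZYV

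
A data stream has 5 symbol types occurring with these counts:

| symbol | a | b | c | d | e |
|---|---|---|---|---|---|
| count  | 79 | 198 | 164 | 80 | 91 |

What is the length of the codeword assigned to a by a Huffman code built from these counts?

3

Repeatedly merge the two smallest:
merge a(79) and d(80): 159
merge e(91) and 159: 250
merge c(164) and b(198): 362
merge 250 and 362: 612
The subtree containing a is merged 3 times, so code length = 3.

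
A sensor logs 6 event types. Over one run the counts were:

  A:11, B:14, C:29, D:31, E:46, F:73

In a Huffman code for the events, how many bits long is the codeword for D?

Build the tree from the bottom:
combine A(11), B(14) → 25
combine 25, C(29) → 54
combine D(31), E(46) → 77
combine 54, F(73) → 127
combine 77, 127 → 204
The subtree containing D is merged 2 times, so code length = 2.

2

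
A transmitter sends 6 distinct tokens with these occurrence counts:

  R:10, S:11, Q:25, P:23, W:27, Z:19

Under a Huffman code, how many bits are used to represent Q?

Build the tree from the bottom:
merge R(10) and S(11): 21
merge Z(19) and 21: 40
merge P(23) and Q(25): 48
merge W(27) and 40: 67
merge 48 and 67: 115
Q's leaf is at depth 2, giving a 2-bit codeword.

2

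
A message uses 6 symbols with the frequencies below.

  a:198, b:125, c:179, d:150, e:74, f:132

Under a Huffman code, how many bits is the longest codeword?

3

Merge the two lowest-weight nodes at each step:
combine e(74), b(125) → 199
combine f(132), d(150) → 282
combine c(179), a(198) → 377
combine 199, 282 → 481
combine 377, 481 → 858
Maximum depth reached is 3.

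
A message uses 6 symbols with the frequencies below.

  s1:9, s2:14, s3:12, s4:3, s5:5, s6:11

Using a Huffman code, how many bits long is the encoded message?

Greedily combine the two least-frequent nodes:
combine s4(3), s5(5) → 8
combine 8, s1(9) → 17
combine s6(11), s3(12) → 23
combine s2(14), 17 → 31
combine 23, 31 → 54
The encoded length is the sum of every internal node's weight: 8 + 17 + 23 + 31 + 54 = 133 bits.

133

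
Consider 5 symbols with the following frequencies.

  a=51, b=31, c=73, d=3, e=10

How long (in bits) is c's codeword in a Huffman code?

1

Huffman merges, smallest pair first:
d(3) + e(10) → 13
13 + b(31) → 44
44 + a(51) → 95
c(73) + 95 → 168
c is merged only at the final step, so code length = 1.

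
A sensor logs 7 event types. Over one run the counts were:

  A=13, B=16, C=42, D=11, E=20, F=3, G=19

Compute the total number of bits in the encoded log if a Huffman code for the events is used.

Greedily combine the two least-frequent nodes:
combine F(3), D(11) → 14
combine A(13), 14 → 27
combine B(16), G(19) → 35
combine E(20), 27 → 47
combine 35, C(42) → 77
combine 47, 77 → 124
The encoded length is the sum of every internal node's weight: 14 + 27 + 35 + 47 + 77 + 124 = 324 bits.

324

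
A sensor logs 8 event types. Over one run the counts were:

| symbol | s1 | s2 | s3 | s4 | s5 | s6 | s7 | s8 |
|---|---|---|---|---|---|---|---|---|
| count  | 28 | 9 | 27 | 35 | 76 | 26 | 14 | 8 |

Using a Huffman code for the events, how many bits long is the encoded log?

606

Greedily combine the two least-frequent nodes:
merge s8(8) and s2(9): 17
merge s7(14) and 17: 31
merge s6(26) and s3(27): 53
merge s1(28) and 31: 59
merge s4(35) and 53: 88
merge 59 and s5(76): 135
merge 88 and 135: 223
Total encoded bits = sum of merged weights = 17 + 31 + 53 + 59 + 88 + 135 + 223 = 606.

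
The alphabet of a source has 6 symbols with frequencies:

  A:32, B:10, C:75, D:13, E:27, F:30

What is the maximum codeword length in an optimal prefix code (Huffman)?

4

Merge the two lowest-weight nodes at each step:
B(10) + D(13) → 23
23 + E(27) → 50
F(30) + A(32) → 62
50 + 62 → 112
C(75) + 112 → 187
Maximum depth reached is 4.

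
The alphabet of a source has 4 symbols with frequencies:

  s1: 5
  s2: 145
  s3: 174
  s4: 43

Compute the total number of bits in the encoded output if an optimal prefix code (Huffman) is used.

Merge the two smallest weights repeatedly:
combine s1(5), s4(43) → 48
combine 48, s2(145) → 193
combine s3(174), 193 → 367
Total encoded bits = sum of merged weights = 48 + 193 + 367 = 608.

608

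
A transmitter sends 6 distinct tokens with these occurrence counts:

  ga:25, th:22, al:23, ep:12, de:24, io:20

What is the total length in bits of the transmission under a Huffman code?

Greedily combine the two least-frequent nodes:
combine ep(12), io(20) → 32
combine th(22), al(23) → 45
combine de(24), ga(25) → 49
combine 32, 45 → 77
combine 49, 77 → 126
Total encoded bits = sum of merged weights = 32 + 45 + 49 + 77 + 126 = 329.

329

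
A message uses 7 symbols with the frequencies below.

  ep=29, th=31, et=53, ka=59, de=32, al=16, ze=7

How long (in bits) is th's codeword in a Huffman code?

3

Build the tree from the bottom:
combine ze(7), al(16) → 23
combine 23, ep(29) → 52
combine th(31), de(32) → 63
combine 52, et(53) → 105
combine ka(59), 63 → 122
combine 105, 122 → 227
th sits 3 levels below the root, so its codeword is 3 bits.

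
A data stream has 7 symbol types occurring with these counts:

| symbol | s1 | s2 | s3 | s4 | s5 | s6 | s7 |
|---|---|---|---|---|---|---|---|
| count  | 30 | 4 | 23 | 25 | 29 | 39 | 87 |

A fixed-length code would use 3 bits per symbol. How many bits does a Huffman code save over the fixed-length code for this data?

99

Fixed-length: 3 bits × 237 symbols = 711 bits.
Huffman merges:
merge s2(4) and s3(23): 27
merge s4(25) and 27: 52
merge s5(29) and s1(30): 59
merge s6(39) and 52: 91
merge 59 and s7(87): 146
merge 91 and 146: 237
Huffman total = 27 + 52 + 59 + 91 + 146 + 237 = 612 bits.
Saving = 711 − 612 = 99 bits.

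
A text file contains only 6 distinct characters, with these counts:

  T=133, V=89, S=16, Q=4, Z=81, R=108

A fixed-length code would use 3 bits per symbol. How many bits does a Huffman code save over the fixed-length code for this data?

310

Fixed-length: 3 bits × 431 symbols = 1293 bits.
Huffman merges:
Q(4) + S(16) → 20
20 + Z(81) → 101
V(89) + 101 → 190
R(108) + T(133) → 241
190 + 241 → 431
Huffman total = 20 + 101 + 190 + 241 + 431 = 983 bits.
Saving = 1293 − 983 = 310 bits.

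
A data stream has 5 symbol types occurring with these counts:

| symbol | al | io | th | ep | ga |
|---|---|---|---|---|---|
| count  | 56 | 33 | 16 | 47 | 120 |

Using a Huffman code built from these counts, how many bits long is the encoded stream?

569

Greedily combine the two least-frequent nodes:
th(16) + io(33) → 49
ep(47) + 49 → 96
al(56) + 96 → 152
ga(120) + 152 → 272
Each symbol's bit-cost is frequency × depth; summing gives 569 bits (equivalently 49 + 96 + 152 + 272).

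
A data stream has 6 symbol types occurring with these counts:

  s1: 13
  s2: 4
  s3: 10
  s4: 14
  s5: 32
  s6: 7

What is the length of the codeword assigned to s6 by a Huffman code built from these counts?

Huffman merges, smallest pair first:
merge s2(4) and s6(7): 11
merge s3(10) and 11: 21
merge s1(13) and s4(14): 27
merge 21 and 27: 48
merge s5(32) and 48: 80
The subtree containing s6 is merged 4 times, so code length = 4.

4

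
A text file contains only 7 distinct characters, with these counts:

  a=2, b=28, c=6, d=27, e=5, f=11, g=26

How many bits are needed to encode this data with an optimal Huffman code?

254

Greedily combine the two least-frequent nodes:
a(2) + e(5) → 7
c(6) + 7 → 13
f(11) + 13 → 24
24 + g(26) → 50
d(27) + b(28) → 55
50 + 55 → 105
The encoded length is the sum of every internal node's weight: 7 + 13 + 24 + 50 + 55 + 105 = 254 bits.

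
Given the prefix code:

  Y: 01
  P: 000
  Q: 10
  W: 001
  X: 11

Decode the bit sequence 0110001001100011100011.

YQWWQWXPX

Read left to right; each codeword is recognised as soon as it completes (prefix code):
  01→Y | 10→Q | 001→W | 001→W | 10→Q | 001→W | 11→X | 000→P | 11→X
Decoded message: YQWWQWXPX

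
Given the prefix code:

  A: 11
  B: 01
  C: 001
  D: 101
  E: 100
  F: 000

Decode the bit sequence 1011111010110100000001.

DAABBDFFB

Read left to right; each codeword is recognised as soon as it completes (prefix code):
  101→D | 11→A | 11→A | 01→B | 01→B | 101→D | 000→F | 000→F | 01→B
Decoded message: DAABBDFFB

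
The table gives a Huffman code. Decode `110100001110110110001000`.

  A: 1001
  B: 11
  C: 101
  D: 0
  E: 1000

Read left to right; each codeword is recognised as soon as it completes (prefix code):
  11→B | 0→D | 1000→E | 0→D | 11→B | 101→C | 101→C | 1000→E | 1000→E
Decoded message: BDEDBCCEE

BDEDBCCEE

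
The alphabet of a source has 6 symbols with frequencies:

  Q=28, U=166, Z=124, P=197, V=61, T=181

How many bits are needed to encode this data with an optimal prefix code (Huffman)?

Greedily combine the two least-frequent nodes:
Q(28) + V(61) → 89
89 + Z(124) → 213
U(166) + T(181) → 347
P(197) + 213 → 410
347 + 410 → 757
Each symbol's bit-cost is frequency × depth; summing gives 1816 bits (equivalently 89 + 213 + 347 + 410 + 757).

1816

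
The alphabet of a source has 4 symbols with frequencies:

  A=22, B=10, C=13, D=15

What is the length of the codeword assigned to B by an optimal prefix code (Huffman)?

2

Repeatedly merge the two smallest:
combine B(10), C(13) → 23
combine D(15), A(22) → 37
combine 23, 37 → 60
B's leaf is at depth 2, giving a 2-bit codeword.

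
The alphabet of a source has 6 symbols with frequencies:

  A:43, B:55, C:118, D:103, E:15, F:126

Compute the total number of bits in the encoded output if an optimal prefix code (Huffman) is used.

1091

Merge the two smallest weights repeatedly:
combine E(15), A(43) → 58
combine B(55), 58 → 113
combine D(103), 113 → 216
combine C(118), F(126) → 244
combine 216, 244 → 460
Each symbol's bit-cost is frequency × depth; summing gives 1091 bits (equivalently 58 + 113 + 216 + 244 + 460).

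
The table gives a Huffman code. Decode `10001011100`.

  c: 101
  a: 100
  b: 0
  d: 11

abcdbb

Read left to right; each codeword is recognised as soon as it completes (prefix code):
  100→a | 0→b | 101→c | 11→d | 0→b | 0→b
Decoded message: abcdbb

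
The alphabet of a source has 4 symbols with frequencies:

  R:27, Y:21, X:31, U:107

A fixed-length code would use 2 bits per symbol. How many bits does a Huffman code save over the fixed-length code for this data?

59

Fixed-length: 2 bits × 186 symbols = 372 bits.
Huffman merges:
combine Y(21), R(27) → 48
combine X(31), 48 → 79
combine 79, U(107) → 186
Huffman total = 48 + 79 + 186 = 313 bits.
Saving = 372 − 313 = 59 bits.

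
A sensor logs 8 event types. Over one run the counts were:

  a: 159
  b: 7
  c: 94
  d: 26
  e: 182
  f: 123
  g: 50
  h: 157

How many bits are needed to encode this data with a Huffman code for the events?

2169

Build the Huffman tree bottom-up:
merge b(7) and d(26): 33
merge 33 and g(50): 83
merge 83 and c(94): 177
merge f(123) and h(157): 280
merge a(159) and 177: 336
merge e(182) and 280: 462
merge 336 and 462: 798
Total encoded bits = sum of merged weights = 33 + 83 + 177 + 280 + 336 + 462 + 798 = 2169.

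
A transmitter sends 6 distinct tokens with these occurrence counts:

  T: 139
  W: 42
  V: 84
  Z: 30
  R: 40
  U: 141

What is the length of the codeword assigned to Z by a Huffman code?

Repeatedly merge the two smallest:
Z(30) + R(40) → 70
W(42) + 70 → 112
V(84) + 112 → 196
T(139) + U(141) → 280
196 + 280 → 476
The subtree containing Z is merged 4 times, so code length = 4.

4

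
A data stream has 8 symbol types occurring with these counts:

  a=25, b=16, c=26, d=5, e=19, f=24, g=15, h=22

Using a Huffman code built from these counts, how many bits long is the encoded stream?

Build the Huffman tree bottom-up:
merge d(5) and g(15): 20
merge b(16) and e(19): 35
merge 20 and h(22): 42
merge f(24) and a(25): 49
merge c(26) and 35: 61
merge 42 and 49: 91
merge 61 and 91: 152
Each symbol's bit-cost is frequency × depth; summing gives 450 bits (equivalently 20 + 35 + 42 + 49 + 61 + 91 + 152).

450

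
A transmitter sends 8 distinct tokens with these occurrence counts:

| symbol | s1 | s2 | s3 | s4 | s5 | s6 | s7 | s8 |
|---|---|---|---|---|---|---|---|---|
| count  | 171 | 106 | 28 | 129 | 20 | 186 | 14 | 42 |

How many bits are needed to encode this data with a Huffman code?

1802

Greedily combine the two least-frequent nodes:
combine s7(14), s5(20) → 34
combine s3(28), 34 → 62
combine s8(42), 62 → 104
combine 104, s2(106) → 210
combine s4(129), s1(171) → 300
combine s6(186), 210 → 396
combine 300, 396 → 696
The encoded length is the sum of every internal node's weight: 34 + 62 + 104 + 210 + 300 + 396 + 696 = 1802 bits.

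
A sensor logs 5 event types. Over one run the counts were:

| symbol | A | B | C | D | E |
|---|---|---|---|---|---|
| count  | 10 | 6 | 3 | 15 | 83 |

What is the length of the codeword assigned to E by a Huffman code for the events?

Huffman merges, smallest pair first:
merge C(3) and B(6): 9
merge 9 and A(10): 19
merge D(15) and 19: 34
merge 34 and E(83): 117
E is merged only at the final step, so code length = 1.

1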